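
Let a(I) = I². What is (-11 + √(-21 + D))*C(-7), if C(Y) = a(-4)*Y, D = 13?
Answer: 1232 - 224*I*√2 ≈ 1232.0 - 316.78*I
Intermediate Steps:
C(Y) = 16*Y (C(Y) = (-4)²*Y = 16*Y)
(-11 + √(-21 + D))*C(-7) = (-11 + √(-21 + 13))*(16*(-7)) = (-11 + √(-8))*(-112) = (-11 + 2*I*√2)*(-112) = 1232 - 224*I*√2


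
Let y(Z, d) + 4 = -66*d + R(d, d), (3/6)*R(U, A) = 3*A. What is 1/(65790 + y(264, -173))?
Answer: 1/76166 ≈ 1.3129e-5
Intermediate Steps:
R(U, A) = 6*A (R(U, A) = 2*(3*A) = 6*A)
y(Z, d) = -4 - 60*d (y(Z, d) = -4 + (-66*d + 6*d) = -4 - 60*d)
1/(65790 + y(264, -173)) = 1/(65790 + (-4 - 60*(-173))) = 1/(65790 + (-4 + 10380)) = 1/(65790 + 10376) = 1/76166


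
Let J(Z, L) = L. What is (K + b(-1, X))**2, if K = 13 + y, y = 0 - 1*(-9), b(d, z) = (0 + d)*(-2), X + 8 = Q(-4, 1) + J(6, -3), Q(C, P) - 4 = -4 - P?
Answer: 576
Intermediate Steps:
Q(C, P) = -P (Q(C, P) = 4 + (-4 - P) = -P)
X = -12 (X = -8 + (-1*1 - 3) = -8 + (-1 - 3) = -8 - 4 = -12)
b(d, z) = -2*d (b(d, z) = d*(-2) = -2*d)
y = 9 (y = 0 + 9 = 9)
K = 22 (K = 13 + 9 = 22)
(K + b(-1, X))**2 = (22 - 2*(-1))**2 = (22 + 2)**2 = 24**2 = 576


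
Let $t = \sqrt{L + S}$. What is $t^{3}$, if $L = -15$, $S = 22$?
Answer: $7 \sqrt{7} \approx 18.52$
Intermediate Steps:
$t = \sqrt{7}$ ($t = \sqrt{-15 + 22} = \sqrt{7} \approx 2.6458$)
$t^{3} = \left(\sqrt{7}\right)^{3} = 7 \sqrt{7}$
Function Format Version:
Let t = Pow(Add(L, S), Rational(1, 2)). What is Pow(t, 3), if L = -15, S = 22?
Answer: Mul(7, Pow(7, Rational(1, 2))) ≈ 18.520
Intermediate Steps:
t = Pow(7, Rational(1, 2)) (t = Pow(Add(-15, 22), Rational(1, 2)) = Pow(7, Rational(1, 2)) ≈ 2.6458)
Pow(t, 3) = Pow(Pow(7, Rational(1, 2)), 3) = Mul(7, Pow(7, Rational(1, 2)))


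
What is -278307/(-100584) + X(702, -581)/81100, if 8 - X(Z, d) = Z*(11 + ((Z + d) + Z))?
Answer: -201762283/45318680 ≈ -4.4521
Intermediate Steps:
X(Z, d) = 8 - Z*(11 + d + 2*Z) (X(Z, d) = 8 - Z*(11 + ((Z + d) + Z)) = 8 - Z*(11 + (d + 2*Z)) = 8 - Z*(11 + d + 2*Z))
-278307/(-100584) + X(702, -581)/81100 = -278307/(-100584) + (8 - 11*702 - 2*702**2 - 1*702*(-581))/81100 = -278307*(-1/100584) + (8 - 7722 - 2*492804 + 407862)*(1/81100) = 30923/11176 + (8 - 7722 - 985608 + 407862)*(1/81100) = 30923/11176 - 585460*1/81100 = 30923/11176 - 29273/4055 = -201762283/45318680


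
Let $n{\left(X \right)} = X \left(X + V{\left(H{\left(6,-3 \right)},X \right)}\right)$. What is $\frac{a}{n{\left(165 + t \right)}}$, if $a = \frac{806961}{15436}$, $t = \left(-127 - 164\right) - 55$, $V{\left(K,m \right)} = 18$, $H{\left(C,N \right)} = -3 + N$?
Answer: $\frac{806961}{455408308} \approx 0.001772$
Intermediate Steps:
$t = -346$ ($t = -291 - 55 = -346$)
$n{\left(X \right)} = X \left(18 + X\right)$ ($n{\left(X \right)} = X \left(X + 18\right) = X \left(18 + X\right)$)
$a = \frac{806961}{15436}$ ($a = 806961 \cdot \frac{1}{15436} = \frac{806961}{15436} \approx 52.278$)
$\frac{a}{n{\left(165 + t \right)}} = \frac{806961}{15436 \left(165 - 346\right) \left(18 + \left(165 - 346\right)\right)} = \frac{806961}{15436 \left(- 181 \left(18 - 181\right)\right)} = \frac{806961}{15436 \left(\left(-181\right) \left(-163\right)\right)} = \frac{806961}{15436 \cdot 29503} = \frac{806961}{15436} \cdot \frac{1}{29503} = \frac{806961}{455408308}$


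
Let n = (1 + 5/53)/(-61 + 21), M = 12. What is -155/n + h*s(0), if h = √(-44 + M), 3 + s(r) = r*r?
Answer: 164300/29 - 12*I*√2 ≈ 5665.5 - 16.971*I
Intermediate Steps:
s(r) = -3 + r² (s(r) = -3 + r*r = -3 + r²)
h = 4*I*√2 (h = √(-44 + 12) = √(-32) = 4*I*√2 ≈ 5.6569*I)
n = -29/1060 (n = (1 + 5*(1/53))/(-40) = (1 + 5/53)*(-1/40) = (58/53)*(-1/40) = -29/1060 ≈ -0.027359)
-155/n + h*s(0) = -155/(-29/1060) + (4*I*√2)*(-3 + 0²) = -155*(-1060/29) + (4*I*√2)*(-3 + 0) = 164300/29 + (4*I*√2)*(-3) = 164300/29 - 12*I*√2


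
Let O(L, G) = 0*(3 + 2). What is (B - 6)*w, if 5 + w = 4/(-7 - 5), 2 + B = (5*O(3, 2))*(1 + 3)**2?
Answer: 128/3 ≈ 42.667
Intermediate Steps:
O(L, G) = 0 (O(L, G) = 0*5 = 0)
B = -2 (B = -2 + (5*0)*(1 + 3)**2 = -2 + 0*4**2 = -2 + 0*16 = -2 + 0 = -2)
w = -16/3 (w = -5 + 4/(-7 - 5) = -5 + 4/(-12) = -5 + 4*(-1/12) = -5 - 1/3 = -16/3 ≈ -5.3333)
(B - 6)*w = (-2 - 6)*(-16/3) = -8*(-16/3) = 128/3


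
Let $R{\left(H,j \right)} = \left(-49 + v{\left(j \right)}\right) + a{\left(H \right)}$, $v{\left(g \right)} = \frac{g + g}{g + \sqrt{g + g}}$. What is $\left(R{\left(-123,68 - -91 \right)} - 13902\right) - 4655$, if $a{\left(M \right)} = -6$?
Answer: $- \frac{2921766}{157} - \frac{2 \sqrt{318}}{157} \approx -18610.0$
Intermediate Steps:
$v{\left(g \right)} = \frac{2 g}{g + \sqrt{2} \sqrt{g}}$ ($v{\left(g \right)} = \frac{2 g}{g + \sqrt{2 g}} = \frac{2 g}{g + \sqrt{2} \sqrt{g}}$)
$R{\left(H,j \right)} = -55 + \frac{2 j}{j + \sqrt{2} \sqrt{j}}$ ($R{\left(H,j \right)} = \left(-49 + \frac{2 j}{j + \sqrt{2} \sqrt{j}}\right) - 6 = -55 + \frac{2 j}{j + \sqrt{2} \sqrt{j}}$)
$\left(R{\left(-123,68 - -91 \right)} - 13902\right) - 4655 = \left(\left(-55 + \frac{2 \left(68 - -91\right)}{\left(68 - -91\right) + \sqrt{2} \sqrt{68 - -91}}\right) - 13902\right) - 4655 = \left(\left(-55 + \frac{2 \left(68 + 91\right)}{\left(68 + 91\right) + \sqrt{2} \sqrt{68 + 91}}\right) - 13902\right) - 4655 = \left(\left(-55 + 2 \cdot 159 \frac{1}{159 + \sqrt{2} \sqrt{159}}\right) - 13902\right) - 4655 = \left(\left(-55 + 2 \cdot 159 \frac{1}{159 + \sqrt{318}}\right) - 13902\right) - 4655 = \left(\left(-55 + \frac{318}{159 + \sqrt{318}}\right) - 13902\right) - 4655 = \left(-13957 + \frac{318}{159 + \sqrt{318}}\right) - 4655 = -18612 + \frac{318}{159 + \sqrt{318}}$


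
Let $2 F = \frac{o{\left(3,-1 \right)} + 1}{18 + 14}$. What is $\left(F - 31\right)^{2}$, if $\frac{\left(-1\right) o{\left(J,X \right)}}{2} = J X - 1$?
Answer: $\frac{3900625}{4096} \approx 952.3$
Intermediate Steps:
$o{\left(J,X \right)} = 2 - 2 J X$ ($o{\left(J,X \right)} = - 2 \left(J X - 1\right) = - 2 \left(-1 + J X\right) = 2 - 2 J X$)
$F = \frac{9}{64}$ ($F = \frac{\left(\left(2 - 6 \left(-1\right)\right) + 1\right) \frac{1}{18 + 14}}{2} = \frac{\left(\left(2 + 6\right) + 1\right) \frac{1}{32}}{2} = \frac{\left(8 + 1\right) \frac{1}{32}}{2} = \frac{9 \cdot \frac{1}{32}}{2} = \frac{1}{2} \cdot \frac{9}{32} = \frac{9}{64} \approx 0.14063$)
$\left(F - 31\right)^{2} = \left(\frac{9}{64} - 31\right)^{2} = \left(- \frac{1975}{64}\right)^{2} = \frac{3900625}{4096}$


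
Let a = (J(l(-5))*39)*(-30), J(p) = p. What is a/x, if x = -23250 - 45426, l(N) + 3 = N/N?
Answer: -195/5723 ≈ -0.034073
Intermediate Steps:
l(N) = -2 (l(N) = -3 + N/N = -3 + 1 = -2)
x = -68676
a = 2340 (a = -2*39*(-30) = -78*(-30) = 2340)
a/x = 2340/(-68676) = 2340*(-1/68676) = -195/5723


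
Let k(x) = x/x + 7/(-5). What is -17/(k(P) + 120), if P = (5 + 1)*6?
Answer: -85/598 ≈ -0.14214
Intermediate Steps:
P = 36 (P = 6*6 = 36)
k(x) = -⅖ (k(x) = 1 + 7*(-⅕) = 1 - 7/5 = -⅖)
-17/(k(P) + 120) = -17/(-⅖ + 120) = -17/598/5 = -17*5/598 = -85/598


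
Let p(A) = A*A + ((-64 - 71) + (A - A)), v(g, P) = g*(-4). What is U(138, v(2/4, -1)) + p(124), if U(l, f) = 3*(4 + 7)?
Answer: 15274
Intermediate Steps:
v(g, P) = -4*g
U(l, f) = 33 (U(l, f) = 3*11 = 33)
p(A) = -135 + A² (p(A) = A² + (-135 + 0) = A² - 135 = -135 + A²)
U(138, v(2/4, -1)) + p(124) = 33 + (-135 + 124²) = 33 + (-135 + 15376) = 33 + 15241 = 15274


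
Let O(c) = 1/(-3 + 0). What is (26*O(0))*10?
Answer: -260/3 ≈ -86.667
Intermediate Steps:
O(c) = -⅓ (O(c) = 1/(-3) = -⅓)
(26*O(0))*10 = (26*(-⅓))*10 = -26/3*10 = -260/3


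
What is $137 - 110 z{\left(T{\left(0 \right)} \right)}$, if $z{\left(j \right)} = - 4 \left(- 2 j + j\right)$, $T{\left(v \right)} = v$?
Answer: $137$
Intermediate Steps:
$z{\left(j \right)} = 4 j$ ($z{\left(j \right)} = - 4 \left(- j\right) = 4 j$)
$137 - 110 z{\left(T{\left(0 \right)} \right)} = 137 - 110 \cdot 4 \cdot 0 = 137 - 0 = 137 + 0 = 137$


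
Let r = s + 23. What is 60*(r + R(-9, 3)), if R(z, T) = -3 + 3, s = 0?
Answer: 1380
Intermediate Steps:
R(z, T) = 0
r = 23 (r = 0 + 23 = 23)
60*(r + R(-9, 3)) = 60*(23 + 0) = 60*23 = 1380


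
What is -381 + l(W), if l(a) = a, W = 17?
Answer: -364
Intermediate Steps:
-381 + l(W) = -381 + 17 = -364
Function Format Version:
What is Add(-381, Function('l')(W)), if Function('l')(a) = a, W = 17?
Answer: -364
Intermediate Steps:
Add(-381, Function('l')(W)) = Add(-381, 17) = -364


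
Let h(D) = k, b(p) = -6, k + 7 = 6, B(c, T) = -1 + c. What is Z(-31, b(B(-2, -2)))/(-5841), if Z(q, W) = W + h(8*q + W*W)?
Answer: 7/5841 ≈ 0.0011984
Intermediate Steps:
k = -1 (k = -7 + 6 = -1)
h(D) = -1
Z(q, W) = -1 + W (Z(q, W) = W - 1 = -1 + W)
Z(-31, b(B(-2, -2)))/(-5841) = (-1 - 6)/(-5841) = -7*(-1/5841) = 7/5841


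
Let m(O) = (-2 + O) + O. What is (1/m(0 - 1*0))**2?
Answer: 1/4 ≈ 0.25000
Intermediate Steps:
m(O) = -2 + 2*O
(1/m(0 - 1*0))**2 = (1/(-2 + 2*(0 - 1*0)))**2 = (1/(-2 + 2*(0 + 0)))**2 = (1/(-2 + 2*0))**2 = (1/(-2 + 0))**2 = (1/(-2))**2 = (-1/2)**2 = 1/4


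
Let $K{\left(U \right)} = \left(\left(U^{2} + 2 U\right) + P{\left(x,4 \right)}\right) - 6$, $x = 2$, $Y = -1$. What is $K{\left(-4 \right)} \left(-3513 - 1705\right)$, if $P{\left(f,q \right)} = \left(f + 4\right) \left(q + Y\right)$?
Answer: $-104360$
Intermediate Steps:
$P{\left(f,q \right)} = \left(-1 + q\right) \left(4 + f\right)$ ($P{\left(f,q \right)} = \left(f + 4\right) \left(q - 1\right) = \left(4 + f\right) \left(-1 + q\right) = \left(-1 + q\right) \left(4 + f\right)$)
$K{\left(U \right)} = 12 + U^{2} + 2 U$ ($K{\left(U \right)} = \left(\left(U^{2} + 2 U\right) + \left(-4 - 2 + 4 \cdot 4 + 2 \cdot 4\right)\right) - 6 = \left(\left(U^{2} + 2 U\right) + \left(-4 - 2 + 16 + 8\right)\right) - 6 = \left(\left(U^{2} + 2 U\right) + 18\right) - 6 = \left(18 + U^{2} + 2 U\right) - 6 = 12 + U^{2} + 2 U$)
$K{\left(-4 \right)} \left(-3513 - 1705\right) = \left(12 + \left(-4\right)^{2} + 2 \left(-4\right)\right) \left(-3513 - 1705\right) = \left(12 + 16 - 8\right) \left(-5218\right) = 20 \left(-5218\right) = -104360$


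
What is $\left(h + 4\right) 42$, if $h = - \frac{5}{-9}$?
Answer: $\frac{574}{3} \approx 191.33$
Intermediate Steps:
$h = \frac{5}{9}$ ($h = \left(-5\right) \left(- \frac{1}{9}\right) = \frac{5}{9} \approx 0.55556$)
$\left(h + 4\right) 42 = \left(\frac{5}{9} + 4\right) 42 = \frac{41}{9} \cdot 42 = \frac{574}{3}$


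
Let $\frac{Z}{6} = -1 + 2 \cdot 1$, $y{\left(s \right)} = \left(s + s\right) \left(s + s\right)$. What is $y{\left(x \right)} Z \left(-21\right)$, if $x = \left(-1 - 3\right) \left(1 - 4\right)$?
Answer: $-72576$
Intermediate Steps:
$x = 12$ ($x = \left(-4\right) \left(-3\right) = 12$)
$y{\left(s \right)} = 4 s^{2}$ ($y{\left(s \right)} = 2 s 2 s = 4 s^{2}$)
$Z = 6$ ($Z = 6 \left(-1 + 2 \cdot 1\right) = 6 \left(-1 + 2\right) = 6 \cdot 1 = 6$)
$y{\left(x \right)} Z \left(-21\right) = 4 \cdot 12^{2} \cdot 6 \left(-21\right) = 4 \cdot 144 \cdot 6 \left(-21\right) = 576 \cdot 6 \left(-21\right) = 3456 \left(-21\right) = -72576$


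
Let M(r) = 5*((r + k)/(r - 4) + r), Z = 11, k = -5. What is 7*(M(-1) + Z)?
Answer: 84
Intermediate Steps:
M(r) = 5*r + 5*(-5 + r)/(-4 + r) (M(r) = 5*((r - 5)/(r - 4) + r) = 5*((-5 + r)/(-4 + r) + r) = 5*(r + (-5 + r)/(-4 + r)) = 5*r + 5*(-5 + r)/(-4 + r))
7*(M(-1) + Z) = 7*(5*(-5 + (-1)² - 3*(-1))/(-4 - 1) + 11) = 7*(5*(-5 + 1 + 3)/(-5) + 11) = 7*(5*(-⅕)*(-1) + 11) = 7*(1 + 11) = 7*12 = 84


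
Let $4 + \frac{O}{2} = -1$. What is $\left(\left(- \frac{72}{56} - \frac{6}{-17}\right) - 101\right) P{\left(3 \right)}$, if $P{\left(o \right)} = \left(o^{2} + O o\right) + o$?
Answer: $\frac{218340}{119} \approx 1834.8$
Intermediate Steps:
$O = -10$ ($O = -8 + 2 \left(-1\right) = -8 - 2 = -10$)
$P{\left(o \right)} = o^{2} - 9 o$ ($P{\left(o \right)} = \left(o^{2} - 10 o\right) + o = o^{2} - 9 o$)
$\left(\left(- \frac{72}{56} - \frac{6}{-17}\right) - 101\right) P{\left(3 \right)} = \left(\left(- \frac{72}{56} - \frac{6}{-17}\right) - 101\right) 3 \left(-9 + 3\right) = \left(\left(\left(-72\right) \frac{1}{56} - - \frac{6}{17}\right) - 101\right) 3 \left(-6\right) = \left(\left(- \frac{9}{7} + \frac{6}{17}\right) - 101\right) \left(-18\right) = \left(- \frac{111}{119} - 101\right) \left(-18\right) = \left(- \frac{12130}{119}\right) \left(-18\right) = \frac{218340}{119}$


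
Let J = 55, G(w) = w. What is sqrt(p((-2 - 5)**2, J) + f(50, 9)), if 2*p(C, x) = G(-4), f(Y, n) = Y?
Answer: 4*sqrt(3) ≈ 6.9282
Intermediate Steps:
p(C, x) = -2 (p(C, x) = (1/2)*(-4) = -2)
sqrt(p((-2 - 5)**2, J) + f(50, 9)) = sqrt(-2 + 50) = sqrt(48) = 4*sqrt(3)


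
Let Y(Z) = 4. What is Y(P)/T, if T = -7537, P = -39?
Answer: -4/7537 ≈ -0.00053072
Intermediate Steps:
Y(P)/T = 4/(-7537) = 4*(-1/7537) = -4/7537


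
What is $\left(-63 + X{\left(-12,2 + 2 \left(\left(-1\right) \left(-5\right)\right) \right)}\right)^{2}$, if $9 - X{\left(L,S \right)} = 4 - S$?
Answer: $2116$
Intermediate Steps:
$X{\left(L,S \right)} = 5 + S$ ($X{\left(L,S \right)} = 9 - \left(4 - S\right) = 9 + \left(-4 + S\right) = 5 + S$)
$\left(-63 + X{\left(-12,2 + 2 \left(\left(-1\right) \left(-5\right)\right) \right)}\right)^{2} = \left(-63 + \left(5 + \left(2 + 2 \left(\left(-1\right) \left(-5\right)\right)\right)\right)\right)^{2} = \left(-63 + \left(5 + \left(2 + 2 \cdot 5\right)\right)\right)^{2} = \left(-63 + \left(5 + \left(2 + 10\right)\right)\right)^{2} = \left(-63 + \left(5 + 12\right)\right)^{2} = \left(-63 + 17\right)^{2} = \left(-46\right)^{2} = 2116$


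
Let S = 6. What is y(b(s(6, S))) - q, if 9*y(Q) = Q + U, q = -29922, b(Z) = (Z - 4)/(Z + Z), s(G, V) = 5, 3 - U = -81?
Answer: 2693821/90 ≈ 29931.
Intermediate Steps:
U = 84 (U = 3 - 1*(-81) = 3 + 81 = 84)
b(Z) = (-4 + Z)/(2*Z) (b(Z) = (-4 + Z)/((2*Z)) = (-4 + Z)*(1/(2*Z)) = (-4 + Z)/(2*Z))
y(Q) = 28/3 + Q/9 (y(Q) = (Q + 84)/9 = (84 + Q)/9 = 28/3 + Q/9)
y(b(s(6, S))) - q = (28/3 + ((½)*(-4 + 5)/5)/9) - 1*(-29922) = (28/3 + ((½)*(⅕)*1)/9) + 29922 = (28/3 + (⅑)*(⅒)) + 29922 = (28/3 + 1/90) + 29922 = 841/90 + 29922 = 2693821/90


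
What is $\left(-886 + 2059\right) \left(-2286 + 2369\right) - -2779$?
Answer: $100138$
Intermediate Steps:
$\left(-886 + 2059\right) \left(-2286 + 2369\right) - -2779 = 1173 \cdot 83 + 2779 = 97359 + 2779 = 100138$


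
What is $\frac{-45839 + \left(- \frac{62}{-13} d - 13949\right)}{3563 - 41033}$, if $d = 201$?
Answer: $\frac{382391}{243555} \approx 1.57$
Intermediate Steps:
$\frac{-45839 + \left(- \frac{62}{-13} d - 13949\right)}{3563 - 41033} = \frac{-45839 - \left(13949 - - \frac{62}{-13} \cdot 201\right)}{3563 - 41033} = \frac{-45839 - \left(13949 - \left(-62\right) \left(- \frac{1}{13}\right) 201\right)}{-37470} = \left(-45839 + \left(\frac{62}{13} \cdot 201 - 13949\right)\right) \left(- \frac{1}{37470}\right) = \left(-45839 + \left(\frac{12462}{13} - 13949\right)\right) \left(- \frac{1}{37470}\right) = \left(-45839 - \frac{168875}{13}\right) \left(- \frac{1}{37470}\right) = \left(- \frac{764782}{13}\right) \left(- \frac{1}{37470}\right) = \frac{382391}{243555}$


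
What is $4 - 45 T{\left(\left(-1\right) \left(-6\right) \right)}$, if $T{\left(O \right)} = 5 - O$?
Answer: $49$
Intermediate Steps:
$4 - 45 T{\left(\left(-1\right) \left(-6\right) \right)} = 4 - 45 \left(5 - \left(-1\right) \left(-6\right)\right) = 4 - 45 \left(5 - 6\right) = 4 - -45 = 4 + 45 = 49$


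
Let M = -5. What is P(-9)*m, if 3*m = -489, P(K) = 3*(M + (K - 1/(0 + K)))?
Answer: 20375/3 ≈ 6791.7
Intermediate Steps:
P(K) = -15 - 3/K + 3*K (P(K) = 3*(-5 + (K - 1/(0 + K))) = 3*(-5 + (K - 1/K)) = 3*(-5 + K - 1/K) = -15 - 3/K + 3*K)
m = -163 (m = (⅓)*(-489) = -163)
P(-9)*m = (-15 - 3/(-9) + 3*(-9))*(-163) = (-15 - 3*(-⅑) - 27)*(-163) = (-15 + ⅓ - 27)*(-163) = -125/3*(-163) = 20375/3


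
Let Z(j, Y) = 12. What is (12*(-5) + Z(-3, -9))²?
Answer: 2304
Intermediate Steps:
(12*(-5) + Z(-3, -9))² = (12*(-5) + 12)² = (-60 + 12)² = (-48)² = 2304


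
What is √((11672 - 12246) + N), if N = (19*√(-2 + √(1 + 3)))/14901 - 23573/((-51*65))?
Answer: I*√6229670655/3315 ≈ 23.809*I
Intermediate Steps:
N = 23573/3315 (N = (19*√(-2 + √4))*(1/14901) - 23573/(-3315) = (19*√(-2 + 2))*(1/14901) - 23573*(-1/3315) = (19*√0)*(1/14901) + 23573/3315 = (19*0)*(1/14901) + 23573/3315 = 0*(1/14901) + 23573/3315 = 0 + 23573/3315 = 23573/3315 ≈ 7.1110)
√((11672 - 12246) + N) = √((11672 - 12246) + 23573/3315) = √(-574 + 23573/3315) = √(-1879237/3315) = I*√6229670655/3315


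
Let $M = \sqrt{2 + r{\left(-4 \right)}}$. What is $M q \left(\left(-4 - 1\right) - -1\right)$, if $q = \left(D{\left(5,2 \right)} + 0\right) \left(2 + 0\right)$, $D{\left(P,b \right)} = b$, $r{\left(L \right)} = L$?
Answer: $- 16 i \sqrt{2} \approx - 22.627 i$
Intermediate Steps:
$M = i \sqrt{2}$ ($M = \sqrt{2 - 4} = \sqrt{-2} = i \sqrt{2} \approx 1.4142 i$)
$q = 4$ ($q = \left(2 + 0\right) \left(2 + 0\right) = 2 \cdot 2 = 4$)
$M q \left(\left(-4 - 1\right) - -1\right) = i \sqrt{2} \cdot 4 \left(\left(-4 - 1\right) - -1\right) = 4 i \sqrt{2} \left(-5 + 1\right) = 4 i \sqrt{2} \left(-4\right) = - 16 i \sqrt{2}$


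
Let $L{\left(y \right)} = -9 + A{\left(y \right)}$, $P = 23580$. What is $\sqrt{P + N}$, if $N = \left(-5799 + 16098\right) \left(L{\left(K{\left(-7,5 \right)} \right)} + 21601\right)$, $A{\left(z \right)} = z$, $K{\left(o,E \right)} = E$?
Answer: $3 \sqrt{24716787} \approx 14915.0$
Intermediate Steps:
$L{\left(y \right)} = -9 + y$
$N = 222427503$ ($N = \left(-5799 + 16098\right) \left(\left(-9 + 5\right) + 21601\right) = 10299 \left(-4 + 21601\right) = 10299 \cdot 21597 = 222427503$)
$\sqrt{P + N} = \sqrt{23580 + 222427503} = \sqrt{222451083} = 3 \sqrt{24716787}$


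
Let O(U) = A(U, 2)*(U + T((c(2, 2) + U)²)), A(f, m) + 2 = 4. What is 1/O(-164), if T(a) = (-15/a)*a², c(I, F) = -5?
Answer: -1/857158 ≈ -1.1666e-6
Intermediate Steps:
A(f, m) = 2 (A(f, m) = -2 + 4 = 2)
T(a) = -15*a
O(U) = -30*(-5 + U)² + 2*U (O(U) = 2*(U - 15*(-5 + U)²) = -30*(-5 + U)² + 2*U)
1/O(-164) = 1/(-30*(-5 - 164)² + 2*(-164)) = 1/(-30*(-169)² - 328) = 1/(-30*28561 - 328) = 1/(-856830 - 328) = 1/(-857158) = -1/857158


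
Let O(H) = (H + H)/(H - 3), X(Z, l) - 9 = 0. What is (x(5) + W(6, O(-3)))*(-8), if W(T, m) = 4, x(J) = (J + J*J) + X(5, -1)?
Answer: -344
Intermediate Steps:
X(Z, l) = 9 (X(Z, l) = 9 + 0 = 9)
O(H) = 2*H/(-3 + H) (O(H) = (2*H)/(-3 + H) = 2*H/(-3 + H))
x(J) = 9 + J + J**2 (x(J) = (J + J*J) + 9 = (J + J**2) + 9 = 9 + J + J**2)
(x(5) + W(6, O(-3)))*(-8) = ((9 + 5 + 5**2) + 4)*(-8) = ((9 + 5 + 25) + 4)*(-8) = (39 + 4)*(-8) = 43*(-8) = -344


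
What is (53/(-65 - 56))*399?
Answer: -21147/121 ≈ -174.77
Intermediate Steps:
(53/(-65 - 56))*399 = (53/(-121))*399 = (53*(-1/121))*399 = -53/121*399 = -21147/121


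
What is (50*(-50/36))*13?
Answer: -8125/9 ≈ -902.78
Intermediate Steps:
(50*(-50/36))*13 = (50*(-50*1/36))*13 = (50*(-25/18))*13 = -625/9*13 = -8125/9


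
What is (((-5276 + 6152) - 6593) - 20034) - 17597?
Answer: -43348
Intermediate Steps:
(((-5276 + 6152) - 6593) - 20034) - 17597 = ((876 - 6593) - 20034) - 17597 = (-5717 - 20034) - 17597 = -25751 - 17597 = -43348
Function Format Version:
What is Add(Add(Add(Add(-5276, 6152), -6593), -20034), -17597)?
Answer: -43348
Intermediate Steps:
Add(Add(Add(Add(-5276, 6152), -6593), -20034), -17597) = Add(Add(Add(876, -6593), -20034), -17597) = Add(Add(-5717, -20034), -17597) = Add(-25751, -17597) = -43348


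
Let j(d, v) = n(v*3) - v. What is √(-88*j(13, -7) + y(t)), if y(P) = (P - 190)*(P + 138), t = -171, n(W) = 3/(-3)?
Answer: 3*√1265 ≈ 106.70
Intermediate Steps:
n(W) = -1 (n(W) = 3*(-⅓) = -1)
y(P) = (-190 + P)*(138 + P)
j(d, v) = -1 - v
√(-88*j(13, -7) + y(t)) = √(-88*(-1 - 1*(-7)) + (-26220 + (-171)² - 52*(-171))) = √(-88*(-1 + 7) + (-26220 + 29241 + 8892)) = √(-88*6 + 11913) = √(-528 + 11913) = √11385 = 3*√1265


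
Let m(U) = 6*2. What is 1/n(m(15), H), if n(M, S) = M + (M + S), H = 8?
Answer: 1/32 ≈ 0.031250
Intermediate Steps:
m(U) = 12
n(M, S) = S + 2*M
1/n(m(15), H) = 1/(8 + 2*12) = 1/(8 + 24) = 1/32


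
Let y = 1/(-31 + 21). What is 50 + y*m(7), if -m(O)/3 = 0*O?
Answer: 50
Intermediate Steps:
y = -⅒ (y = 1/(-10) = -⅒ ≈ -0.10000)
m(O) = 0 (m(O) = -0*O = -3*0 = 0)
50 + y*m(7) = 50 - ⅒*0 = 50 + 0 = 50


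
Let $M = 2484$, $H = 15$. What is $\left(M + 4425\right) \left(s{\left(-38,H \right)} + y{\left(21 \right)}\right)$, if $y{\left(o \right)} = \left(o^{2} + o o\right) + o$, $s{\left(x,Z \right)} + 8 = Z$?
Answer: $6287190$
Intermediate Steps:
$s{\left(x,Z \right)} = -8 + Z$
$y{\left(o \right)} = o + 2 o^{2}$ ($y{\left(o \right)} = \left(o^{2} + o^{2}\right) + o = 2 o^{2} + o = o + 2 o^{2}$)
$\left(M + 4425\right) \left(s{\left(-38,H \right)} + y{\left(21 \right)}\right) = \left(2484 + 4425\right) \left(\left(-8 + 15\right) + 21 \left(1 + 2 \cdot 21\right)\right) = 6909 \left(7 + 21 \left(1 + 42\right)\right) = 6909 \left(7 + 21 \cdot 43\right) = 6909 \left(7 + 903\right) = 6909 \cdot 910 = 6287190$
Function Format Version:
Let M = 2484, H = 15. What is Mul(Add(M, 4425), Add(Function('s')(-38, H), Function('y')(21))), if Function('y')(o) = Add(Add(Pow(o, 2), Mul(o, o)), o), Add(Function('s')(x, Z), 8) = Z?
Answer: 6287190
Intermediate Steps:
Function('s')(x, Z) = Add(-8, Z)
Function('y')(o) = Add(o, Mul(2, Pow(o, 2))) (Function('y')(o) = Add(Add(Pow(o, 2), Pow(o, 2)), o) = Add(Mul(2, Pow(o, 2)), o) = Add(o, Mul(2, Pow(o, 2))))
Mul(Add(M, 4425), Add(Function('s')(-38, H), Function('y')(21))) = Mul(Add(2484, 4425), Add(Add(-8, 15), Mul(21, Add(1, Mul(2, 21))))) = Mul(6909, Add(7, Mul(21, Add(1, 42)))) = Mul(6909, Add(7, Mul(21, 43))) = Mul(6909, Add(7, 903)) = Mul(6909, 910) = 6287190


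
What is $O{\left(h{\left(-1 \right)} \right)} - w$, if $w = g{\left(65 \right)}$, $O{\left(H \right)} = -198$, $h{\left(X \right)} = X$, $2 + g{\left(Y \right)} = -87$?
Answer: $-109$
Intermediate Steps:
$g{\left(Y \right)} = -89$ ($g{\left(Y \right)} = -2 - 87 = -89$)
$w = -89$
$O{\left(h{\left(-1 \right)} \right)} - w = -198 - -89 = -198 + 89 = -109$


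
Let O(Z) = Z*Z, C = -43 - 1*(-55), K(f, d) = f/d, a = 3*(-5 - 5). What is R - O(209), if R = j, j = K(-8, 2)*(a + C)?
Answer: -43609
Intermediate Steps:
a = -30 (a = 3*(-10) = -30)
C = 12 (C = -43 + 55 = 12)
O(Z) = Z**2
j = 72 (j = (-8/2)*(-30 + 12) = -8*1/2*(-18) = -4*(-18) = 72)
R = 72
R - O(209) = 72 - 1*209**2 = 72 - 1*43681 = 72 - 43681 = -43609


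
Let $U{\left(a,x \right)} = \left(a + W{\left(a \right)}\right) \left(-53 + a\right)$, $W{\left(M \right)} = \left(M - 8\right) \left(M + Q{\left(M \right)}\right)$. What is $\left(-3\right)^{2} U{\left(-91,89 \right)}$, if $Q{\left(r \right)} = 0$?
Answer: $-11557728$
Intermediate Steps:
$W{\left(M \right)} = M \left(-8 + M\right)$ ($W{\left(M \right)} = \left(M - 8\right) \left(M + 0\right) = \left(-8 + M\right) M = M \left(-8 + M\right)$)
$U{\left(a,x \right)} = \left(-53 + a\right) \left(a + a \left(-8 + a\right)\right)$ ($U{\left(a,x \right)} = \left(a + a \left(-8 + a\right)\right) \left(-53 + a\right) = \left(-53 + a\right) \left(a + a \left(-8 + a\right)\right)$)
$\left(-3\right)^{2} U{\left(-91,89 \right)} = \left(-3\right)^{2} \left(- 91 \left(371 + \left(-91\right)^{2} - -5460\right)\right) = 9 \left(- 91 \left(371 + 8281 + 5460\right)\right) = 9 \left(\left(-91\right) 14112\right) = 9 \left(-1284192\right) = -11557728$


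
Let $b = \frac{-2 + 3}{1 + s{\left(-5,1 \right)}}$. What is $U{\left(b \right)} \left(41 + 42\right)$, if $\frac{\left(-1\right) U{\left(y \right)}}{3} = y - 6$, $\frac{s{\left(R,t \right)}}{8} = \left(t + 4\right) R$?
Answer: $\frac{297555}{199} \approx 1495.3$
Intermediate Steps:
$s{\left(R,t \right)} = 8 R \left(4 + t\right)$ ($s{\left(R,t \right)} = 8 \left(t + 4\right) R = 8 \left(4 + t\right) R = 8 R \left(4 + t\right)$)
$b = - \frac{1}{199}$ ($b = \frac{-2 + 3}{1 + 8 \left(-5\right) \left(4 + 1\right)} = 1 \frac{1}{1 + 8 \left(-5\right) 5} = 1 \frac{1}{1 - 200} = 1 \frac{1}{-199} = 1 \left(- \frac{1}{199}\right) = - \frac{1}{199} \approx -0.0050251$)
$U{\left(y \right)} = 18 - 3 y$ ($U{\left(y \right)} = - 3 \left(y - 6\right) = - 3 \left(-6 + y\right) = 18 - 3 y$)
$U{\left(b \right)} \left(41 + 42\right) = \left(18 - - \frac{3}{199}\right) \left(41 + 42\right) = \left(18 + \frac{3}{199}\right) 83 = \frac{3585}{199} \cdot 83 = \frac{297555}{199}$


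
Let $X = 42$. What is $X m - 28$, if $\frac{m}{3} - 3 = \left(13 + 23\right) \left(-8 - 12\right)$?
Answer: $-90370$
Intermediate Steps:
$m = -2151$ ($m = 9 + 3 \left(13 + 23\right) \left(-8 - 12\right) = 9 + 3 \cdot 36 \left(-20\right) = 9 + 3 \left(-720\right) = 9 - 2160 = -2151$)
$X m - 28 = 42 \left(-2151\right) - 28 = -90342 - 28 = -90370$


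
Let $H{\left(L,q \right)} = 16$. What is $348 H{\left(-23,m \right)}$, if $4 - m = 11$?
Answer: $5568$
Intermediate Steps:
$m = -7$ ($m = 4 - 11 = -7$)
$348 H{\left(-23,m \right)} = 348 \cdot 16 = 5568$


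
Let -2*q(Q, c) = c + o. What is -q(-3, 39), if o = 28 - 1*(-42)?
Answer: 109/2 ≈ 54.500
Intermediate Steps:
o = 70 (o = 28 + 42 = 70)
q(Q, c) = -35 - c/2 (q(Q, c) = -(c + 70)/2 = -(70 + c)/2 = -35 - c/2)
-q(-3, 39) = -(-35 - 1/2*39) = -(-35 - 39/2) = -1*(-109/2) = 109/2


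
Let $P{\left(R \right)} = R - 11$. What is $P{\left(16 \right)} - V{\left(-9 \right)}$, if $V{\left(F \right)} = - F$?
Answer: $-4$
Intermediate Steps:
$P{\left(R \right)} = -11 + R$ ($P{\left(R \right)} = R - 11 = -11 + R$)
$P{\left(16 \right)} - V{\left(-9 \right)} = \left(-11 + 16\right) - \left(-1\right) \left(-9\right) = 5 - 9 = -4$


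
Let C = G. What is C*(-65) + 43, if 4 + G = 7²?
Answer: -2882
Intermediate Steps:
G = 45 (G = -4 + 7² = -4 + 49 = 45)
C = 45
C*(-65) + 43 = 45*(-65) + 43 = -2925 + 43 = -2882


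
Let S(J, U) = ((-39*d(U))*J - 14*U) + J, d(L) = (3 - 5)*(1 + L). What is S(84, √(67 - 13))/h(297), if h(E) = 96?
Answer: 553/8 + 3269*√6/16 ≈ 569.59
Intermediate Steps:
d(L) = -2 - 2*L (d(L) = -2*(1 + L) = -2 - 2*L)
S(J, U) = J - 14*U + J*(78 + 78*U) (S(J, U) = ((-39*(-2 - 2*U))*J - 14*U) + J = ((78 + 78*U)*J - 14*U) + J = (J*(78 + 78*U) - 14*U) + J = (-14*U + J*(78 + 78*U)) + J = J - 14*U + J*(78 + 78*U))
S(84, √(67 - 13))/h(297) = (84 - 14*√(67 - 13) + 78*84*(1 + √(67 - 13)))/96 = (84 - 42*√6 + 78*84*(1 + √54))*(1/96) = (84 - 42*√6 + 78*84*(1 + 3*√6))*(1/96) = (84 - 42*√6 + (6552 + 19656*√6))*(1/96) = (6636 + 19614*√6)*(1/96) = 553/8 + 3269*√6/16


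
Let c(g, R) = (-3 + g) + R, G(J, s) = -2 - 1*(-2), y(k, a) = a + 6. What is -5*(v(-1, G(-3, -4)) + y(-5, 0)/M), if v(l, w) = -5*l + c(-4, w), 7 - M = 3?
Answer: 5/2 ≈ 2.5000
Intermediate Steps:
M = 4 (M = 7 - 1*3 = 7 - 3 = 4)
y(k, a) = 6 + a
G(J, s) = 0 (G(J, s) = -2 + 2 = 0)
c(g, R) = -3 + R + g
v(l, w) = -7 + w - 5*l (v(l, w) = -5*l + (-3 + w - 4) = -5*l + (-7 + w) = -7 + w - 5*l)
-5*(v(-1, G(-3, -4)) + y(-5, 0)/M) = -5*((-7 + 0 - 5*(-1)) + (6 + 0)/4) = -5*((-7 + 0 + 5) + 6*(¼)) = -5*(-2 + 3/2) = -5*(-½) = 5/2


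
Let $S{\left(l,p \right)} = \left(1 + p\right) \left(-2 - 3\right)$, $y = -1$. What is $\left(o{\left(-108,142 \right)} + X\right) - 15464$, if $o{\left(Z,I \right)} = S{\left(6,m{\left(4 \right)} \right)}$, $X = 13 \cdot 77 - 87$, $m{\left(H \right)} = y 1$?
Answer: $-14550$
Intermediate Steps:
$m{\left(H \right)} = -1$ ($m{\left(H \right)} = \left(-1\right) 1 = -1$)
$S{\left(l,p \right)} = -5 - 5 p$ ($S{\left(l,p \right)} = \left(1 + p\right) \left(-5\right) = -5 - 5 p$)
$X = 914$ ($X = 1001 - 87 = 914$)
$o{\left(Z,I \right)} = 0$ ($o{\left(Z,I \right)} = -5 - -5 = -5 + 5 = 0$)
$\left(o{\left(-108,142 \right)} + X\right) - 15464 = \left(0 + 914\right) - 15464 = 914 - 15464 = -14550$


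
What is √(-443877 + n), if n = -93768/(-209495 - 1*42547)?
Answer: I*√783259392940577/42007 ≈ 666.24*I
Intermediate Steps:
n = 15628/42007 (n = -93768/(-209495 - 42547) = -93768/(-252042) = -93768*(-1/252042) = 15628/42007 ≈ 0.37203)
√(-443877 + n) = √(-443877 + 15628/42007) = √(-18645925511/42007) = I*√783259392940577/42007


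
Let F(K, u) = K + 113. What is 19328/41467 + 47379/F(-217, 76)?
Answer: -1962654881/4312568 ≈ -455.10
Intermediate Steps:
F(K, u) = 113 + K
19328/41467 + 47379/F(-217, 76) = 19328/41467 + 47379/(113 - 217) = 19328*(1/41467) + 47379/(-104) = 19328/41467 + 47379*(-1/104) = 19328/41467 - 47379/104 = -1962654881/4312568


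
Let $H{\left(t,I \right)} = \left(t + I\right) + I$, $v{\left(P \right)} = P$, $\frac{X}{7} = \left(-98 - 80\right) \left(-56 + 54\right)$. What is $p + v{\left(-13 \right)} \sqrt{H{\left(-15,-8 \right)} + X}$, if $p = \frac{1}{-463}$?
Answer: $- \frac{1}{463} - 13 \sqrt{2461} \approx -644.91$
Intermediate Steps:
$X = 2492$ ($X = 7 \left(-98 - 80\right) \left(-56 + 54\right) = 7 \left(\left(-178\right) \left(-2\right)\right) = 7 \cdot 356 = 2492$)
$H{\left(t,I \right)} = t + 2 I$ ($H{\left(t,I \right)} = \left(I + t\right) + I = t + 2 I$)
$p = - \frac{1}{463} \approx -0.0021598$
$p + v{\left(-13 \right)} \sqrt{H{\left(-15,-8 \right)} + X} = - \frac{1}{463} - 13 \sqrt{\left(-15 + 2 \left(-8\right)\right) + 2492} = - \frac{1}{463} - 13 \sqrt{\left(-15 - 16\right) + 2492} = - \frac{1}{463} - 13 \sqrt{-31 + 2492} = - \frac{1}{463} - 13 \sqrt{2461}$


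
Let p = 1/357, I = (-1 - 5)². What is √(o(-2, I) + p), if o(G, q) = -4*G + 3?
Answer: 2*√350574/357 ≈ 3.3170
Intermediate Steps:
I = 36 (I = (-6)² = 36)
p = 1/357 ≈ 0.0028011
o(G, q) = 3 - 4*G
√(o(-2, I) + p) = √((3 - 4*(-2)) + 1/357) = √((3 + 8) + 1/357) = √(11 + 1/357) = √(3928/357) = 2*√350574/357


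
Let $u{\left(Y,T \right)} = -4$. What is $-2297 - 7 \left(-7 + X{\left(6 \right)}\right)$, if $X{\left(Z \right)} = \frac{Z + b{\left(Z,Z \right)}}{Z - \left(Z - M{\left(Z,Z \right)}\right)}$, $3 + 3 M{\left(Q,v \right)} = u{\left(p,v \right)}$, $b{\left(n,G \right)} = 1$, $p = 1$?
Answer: $-2227$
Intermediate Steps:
$M{\left(Q,v \right)} = - \frac{7}{3}$ ($M{\left(Q,v \right)} = -1 + \frac{1}{3} \left(-4\right) = -1 - \frac{4}{3} = - \frac{7}{3}$)
$X{\left(Z \right)} = - \frac{3}{7} - \frac{3 Z}{7}$ ($X{\left(Z \right)} = \frac{Z + 1}{Z - \left(\frac{7}{3} + Z\right)} = \frac{1 + Z}{- \frac{7}{3}} = \left(1 + Z\right) \left(- \frac{3}{7}\right) = - \frac{3}{7} - \frac{3 Z}{7}$)
$-2297 - 7 \left(-7 + X{\left(6 \right)}\right) = -2297 - 7 \left(-7 - 3\right) = -2297 - -70 = -2297 + 70 = -2227$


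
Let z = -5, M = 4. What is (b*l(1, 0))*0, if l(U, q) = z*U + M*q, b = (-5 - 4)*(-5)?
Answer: 0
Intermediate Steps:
b = 45 (b = -9*(-5) = 45)
l(U, q) = -5*U + 4*q
(b*l(1, 0))*0 = (45*(-5*1 + 4*0))*0 = (45*(-5 + 0))*0 = (45*(-5))*0 = -225*0 = 0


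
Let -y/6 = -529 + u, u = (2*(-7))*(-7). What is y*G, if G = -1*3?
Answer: -7758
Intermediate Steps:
u = 98 (u = -14*(-7) = 98)
y = 2586 (y = -6*(-529 + 98) = -6*(-431) = 2586)
G = -3
y*G = 2586*(-3) = -7758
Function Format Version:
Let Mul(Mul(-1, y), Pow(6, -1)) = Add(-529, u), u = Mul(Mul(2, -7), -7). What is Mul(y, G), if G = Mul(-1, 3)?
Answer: -7758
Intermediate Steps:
u = 98 (u = Mul(-14, -7) = 98)
y = 2586 (y = Mul(-6, Add(-529, 98)) = Mul(-6, -431) = 2586)
G = -3
Mul(y, G) = Mul(2586, -3) = -7758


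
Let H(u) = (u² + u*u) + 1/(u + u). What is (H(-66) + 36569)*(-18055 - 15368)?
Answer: -66590770831/44 ≈ -1.5134e+9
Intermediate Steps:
H(u) = 1/(2*u) + 2*u² (H(u) = (u² + u²) + 1/(2*u) = 2*u² + 1/(2*u) = 1/(2*u) + 2*u²)
(H(-66) + 36569)*(-18055 - 15368) = ((½)*(1 + 4*(-66)³)/(-66) + 36569)*(-18055 - 15368) = ((½)*(-1/66)*(1 + 4*(-287496)) + 36569)*(-33423) = ((½)*(-1/66)*(1 - 1149984) + 36569)*(-33423) = ((½)*(-1/66)*(-1149983) + 36569)*(-33423) = (1149983/132 + 36569)*(-33423) = (5977091/132)*(-33423) = -66590770831/44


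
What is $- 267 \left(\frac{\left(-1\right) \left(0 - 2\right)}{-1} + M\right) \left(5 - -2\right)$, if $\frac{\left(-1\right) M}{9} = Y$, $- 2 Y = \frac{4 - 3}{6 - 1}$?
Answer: $\frac{20559}{10} \approx 2055.9$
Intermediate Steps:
$Y = - \frac{1}{10}$ ($Y = - \frac{\left(4 - 3\right) \frac{1}{6 - 1}}{2} = - \frac{1 \cdot \frac{1}{5}}{2} = \left(- \frac{1}{2}\right) \frac{1}{5} = - \frac{1}{10} \approx -0.1$)
$M = \frac{9}{10}$ ($M = \left(-9\right) \left(- \frac{1}{10}\right) = \frac{9}{10} \approx 0.9$)
$- 267 \left(\frac{\left(-1\right) \left(0 - 2\right)}{-1} + M\right) \left(5 - -2\right) = - 267 \left(\frac{\left(-1\right) \left(0 - 2\right)}{-1} + \frac{9}{10}\right) \left(5 - -2\right) = - 267 \left(- (0 - 2) \left(-1\right) + \frac{9}{10}\right) \left(5 + 2\right) = - 267 \left(\left(-1\right) \left(-2\right) \left(-1\right) + \frac{9}{10}\right) 7 = - 267 \left(2 \left(-1\right) + \frac{9}{10}\right) 7 = - 267 \left(-2 + \frac{9}{10}\right) 7 = - 267 \left(\left(- \frac{11}{10}\right) 7\right) = \left(-267\right) \left(- \frac{77}{10}\right) = \frac{20559}{10}$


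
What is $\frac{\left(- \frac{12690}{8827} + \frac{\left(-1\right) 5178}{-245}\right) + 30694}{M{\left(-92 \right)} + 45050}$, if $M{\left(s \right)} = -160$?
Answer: $\frac{4744421569}{6934270525} \approx 0.6842$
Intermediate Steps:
$\frac{\left(- \frac{12690}{8827} + \frac{\left(-1\right) 5178}{-245}\right) + 30694}{M{\left(-92 \right)} + 45050} = \frac{\left(- \frac{12690}{8827} + \frac{\left(-1\right) 5178}{-245}\right) + 30694}{-160 + 45050} = \frac{\left(\left(-12690\right) \frac{1}{8827} - - \frac{5178}{245}\right) + 30694}{44890} = \left(\left(- \frac{12690}{8827} + \frac{5178}{245}\right) + 30694\right) \frac{1}{44890} = \left(\frac{6085308}{308945} + 30694\right) \frac{1}{44890} = \frac{9488843138}{308945} \cdot \frac{1}{44890} = \frac{4744421569}{6934270525}$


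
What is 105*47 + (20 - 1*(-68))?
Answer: 5023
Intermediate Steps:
105*47 + (20 - 1*(-68)) = 4935 + (20 + 68) = 4935 + 88 = 5023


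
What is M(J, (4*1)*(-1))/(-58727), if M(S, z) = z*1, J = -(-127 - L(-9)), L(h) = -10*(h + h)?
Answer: 4/58727 ≈ 6.8112e-5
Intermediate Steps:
L(h) = -20*h
J = 307 (J = -(-127 - (-20)*(-9)) = -(-127 - 1*180) = -(-127 - 180) = -1*(-307) = 307)
M(S, z) = z
M(J, (4*1)*(-1))/(-58727) = ((4*1)*(-1))/(-58727) = (4*(-1))*(-1/58727) = -4*(-1/58727) = 4/58727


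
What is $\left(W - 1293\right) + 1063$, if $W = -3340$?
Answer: $-3570$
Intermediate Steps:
$\left(W - 1293\right) + 1063 = \left(-3340 - 1293\right) + 1063 = -4633 + 1063 = -3570$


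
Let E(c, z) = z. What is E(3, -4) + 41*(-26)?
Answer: -1070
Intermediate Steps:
E(3, -4) + 41*(-26) = -4 + 41*(-26) = -4 - 1066 = -1070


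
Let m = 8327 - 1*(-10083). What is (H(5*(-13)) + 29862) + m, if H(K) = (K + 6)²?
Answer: 51753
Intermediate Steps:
H(K) = (6 + K)²
m = 18410 (m = 8327 + 10083 = 18410)
(H(5*(-13)) + 29862) + m = ((6 + 5*(-13))² + 29862) + 18410 = ((6 - 65)² + 29862) + 18410 = ((-59)² + 29862) + 18410 = (3481 + 29862) + 18410 = 33343 + 18410 = 51753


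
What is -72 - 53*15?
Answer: -867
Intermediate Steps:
-72 - 53*15 = -72 - 795 = -867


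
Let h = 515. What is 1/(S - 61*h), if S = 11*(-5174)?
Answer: -1/88329 ≈ -1.1321e-5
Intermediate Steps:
S = -56914
1/(S - 61*h) = 1/(-56914 - 61*515) = 1/(-56914 - 31415) = 1/(-88329) = -1/88329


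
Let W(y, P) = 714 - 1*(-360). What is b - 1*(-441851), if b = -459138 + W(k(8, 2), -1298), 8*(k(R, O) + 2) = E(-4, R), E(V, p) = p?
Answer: -16213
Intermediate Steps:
k(R, O) = -2 + R/8
W(y, P) = 1074 (W(y, P) = 714 + 360 = 1074)
b = -458064 (b = -459138 + 1074 = -458064)
b - 1*(-441851) = -458064 - 1*(-441851) = -458064 + 441851 = -16213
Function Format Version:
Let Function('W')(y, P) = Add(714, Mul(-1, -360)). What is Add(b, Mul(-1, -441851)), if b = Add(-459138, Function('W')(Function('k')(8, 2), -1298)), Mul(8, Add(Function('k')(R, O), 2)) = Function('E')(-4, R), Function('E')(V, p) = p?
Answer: -16213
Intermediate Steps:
Function('k')(R, O) = Add(-2, Mul(Rational(1, 8), R))
Function('W')(y, P) = 1074 (Function('W')(y, P) = Add(714, 360) = 1074)
b = -458064 (b = Add(-459138, 1074) = -458064)
Add(b, Mul(-1, -441851)) = Add(-458064, Mul(-1, -441851)) = Add(-458064, 441851) = -16213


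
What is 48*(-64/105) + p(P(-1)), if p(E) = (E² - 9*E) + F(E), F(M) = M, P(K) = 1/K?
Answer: -709/35 ≈ -20.257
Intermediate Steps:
p(E) = E² - 8*E (p(E) = (E² - 9*E) + E = E² - 8*E)
48*(-64/105) + p(P(-1)) = 48*(-64/105) + (-8 + 1/(-1))/(-1) = 48*(-64*1/105) - (-8 - 1) = 48*(-64/105) - 1*(-9) = -1024/35 + 9 = -709/35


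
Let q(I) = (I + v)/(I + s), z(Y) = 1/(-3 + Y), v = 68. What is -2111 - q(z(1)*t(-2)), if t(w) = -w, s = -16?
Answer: -35820/17 ≈ -2107.1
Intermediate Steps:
q(I) = (68 + I)/(-16 + I) (q(I) = (I + 68)/(I - 16) = (68 + I)/(-16 + I))
-2111 - q(z(1)*t(-2)) = -2111 - (68 + (-1*(-2))/(-3 + 1))/(-16 + (-1*(-2))/(-3 + 1)) = -2111 - (68 + 2/(-2))/(-16 + 2/(-2)) = -2111 - (68 - ½*2)/(-16 - ½*2) = -2111 - (68 - 1)/(-16 - 1) = -2111 - 67/(-17) = -2111 - (-1)*67/17 = -2111 - 1*(-67/17) = -2111 + 67/17 = -35820/17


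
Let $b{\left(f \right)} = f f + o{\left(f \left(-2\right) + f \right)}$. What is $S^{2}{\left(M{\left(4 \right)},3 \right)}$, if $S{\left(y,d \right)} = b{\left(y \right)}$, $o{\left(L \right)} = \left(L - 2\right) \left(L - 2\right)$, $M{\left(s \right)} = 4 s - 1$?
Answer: $264196$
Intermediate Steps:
$M{\left(s \right)} = -1 + 4 s$
$o{\left(L \right)} = \left(-2 + L\right)^{2}$ ($o{\left(L \right)} = \left(-2 + L\right) \left(-2 + L\right) = \left(-2 + L\right)^{2}$)
$b{\left(f \right)} = f^{2} + \left(-2 - f\right)^{2}$ ($b{\left(f \right)} = f f + \left(-2 + \left(f \left(-2\right) + f\right)\right)^{2} = f^{2} + \left(-2 + \left(- 2 f + f\right)\right)^{2} = f^{2} + \left(-2 - f\right)^{2}$)
$S{\left(y,d \right)} = y^{2} + \left(2 + y\right)^{2}$
$S^{2}{\left(M{\left(4 \right)},3 \right)} = \left(\left(-1 + 4 \cdot 4\right)^{2} + \left(2 + \left(-1 + 4 \cdot 4\right)\right)^{2}\right)^{2} = \left(\left(-1 + 16\right)^{2} + \left(2 + \left(-1 + 16\right)\right)^{2}\right)^{2} = \left(15^{2} + \left(2 + 15\right)^{2}\right)^{2} = \left(225 + 17^{2}\right)^{2} = \left(225 + 289\right)^{2} = 514^{2} = 264196$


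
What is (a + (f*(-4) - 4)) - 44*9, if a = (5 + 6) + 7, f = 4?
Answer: -398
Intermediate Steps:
a = 18 (a = 11 + 7 = 18)
(a + (f*(-4) - 4)) - 44*9 = (18 + (4*(-4) - 4)) - 44*9 = (18 + (-16 - 4)) - 396 = (18 - 20) - 396 = -2 - 396 = -398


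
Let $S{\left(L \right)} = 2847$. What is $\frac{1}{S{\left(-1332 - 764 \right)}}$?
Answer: $\frac{1}{2847} \approx 0.00035125$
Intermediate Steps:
$\frac{1}{S{\left(-1332 - 764 \right)}} = \frac{1}{2847}$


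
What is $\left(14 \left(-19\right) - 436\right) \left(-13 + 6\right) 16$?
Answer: $78624$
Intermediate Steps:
$\left(14 \left(-19\right) - 436\right) \left(-13 + 6\right) 16 = \left(-266 - 436\right) \left(\left(-7\right) 16\right) = \left(-702\right) \left(-112\right) = 78624$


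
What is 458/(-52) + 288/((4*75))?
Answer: -5101/650 ≈ -7.8477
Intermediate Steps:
458/(-52) + 288/((4*75)) = 458*(-1/52) + 288/300 = -229/26 + 288*(1/300) = -229/26 + 24/25 = -5101/650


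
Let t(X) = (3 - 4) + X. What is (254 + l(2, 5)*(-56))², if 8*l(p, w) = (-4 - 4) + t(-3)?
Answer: 114244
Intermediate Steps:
t(X) = -1 + X
l(p, w) = -3/2 (l(p, w) = ((-4 - 4) + (-1 - 3))/8 = (-8 - 4)/8 = (⅛)*(-12) = -3/2)
(254 + l(2, 5)*(-56))² = (254 - 3/2*(-56))² = (254 + 84)² = 338² = 114244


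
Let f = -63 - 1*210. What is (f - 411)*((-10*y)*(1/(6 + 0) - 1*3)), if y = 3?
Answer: -58140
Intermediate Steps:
f = -273 (f = -63 - 210 = -273)
(f - 411)*((-10*y)*(1/(6 + 0) - 1*3)) = (-273 - 411)*((-10*3)*(1/(6 + 0) - 1*3)) = -(-20520)*(1/6 - 3) = -(-20520)*(⅙ - 3) = -(-20520)*(-17)/6 = -684*85 = -58140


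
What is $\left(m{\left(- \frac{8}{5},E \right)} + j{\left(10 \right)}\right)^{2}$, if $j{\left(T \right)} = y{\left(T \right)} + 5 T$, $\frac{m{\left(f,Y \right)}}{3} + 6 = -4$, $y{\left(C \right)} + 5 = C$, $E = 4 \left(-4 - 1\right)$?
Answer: $625$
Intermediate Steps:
$E = -20$ ($E = 4 \left(-5\right) = -20$)
$y{\left(C \right)} = -5 + C$
$m{\left(f,Y \right)} = -30$ ($m{\left(f,Y \right)} = -18 + 3 \left(-4\right) = -18 - 12 = -30$)
$j{\left(T \right)} = -5 + 6 T$ ($j{\left(T \right)} = \left(-5 + T\right) + 5 T = -5 + 6 T$)
$\left(m{\left(- \frac{8}{5},E \right)} + j{\left(10 \right)}\right)^{2} = \left(-30 + \left(-5 + 6 \cdot 10\right)\right)^{2} = \left(-30 + \left(-5 + 60\right)\right)^{2} = \left(-30 + 55\right)^{2} = 25^{2} = 625$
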